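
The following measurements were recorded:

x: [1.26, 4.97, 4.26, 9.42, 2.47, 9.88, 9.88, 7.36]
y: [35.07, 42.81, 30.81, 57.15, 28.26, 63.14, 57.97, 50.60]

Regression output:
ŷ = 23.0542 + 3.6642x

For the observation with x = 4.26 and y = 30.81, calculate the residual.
Residual = -7.8537

The residual is the difference between the actual value and the predicted value:

Residual = y - ŷ

Step 1: Calculate predicted value
ŷ = 23.0542 + 3.6642 × 4.26
ŷ = 38.6637

Step 2: Calculate residual
Residual = 30.81 - 38.6637
Residual = -7.8537

Sign check: y < ŷ, so the point is below the line and the fit overestimates here.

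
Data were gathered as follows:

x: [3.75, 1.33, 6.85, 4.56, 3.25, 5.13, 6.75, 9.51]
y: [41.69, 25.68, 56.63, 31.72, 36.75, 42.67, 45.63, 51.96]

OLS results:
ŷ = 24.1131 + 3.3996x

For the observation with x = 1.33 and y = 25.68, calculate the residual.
Residual = -2.9546

The residual is the difference between the actual value and the predicted value:

Residual = y - ŷ

Step 1: Calculate predicted value
ŷ = 24.1131 + 3.3996 × 1.33
ŷ = 28.6346

Step 2: Calculate residual
Residual = 25.68 - 28.6346
Residual = -2.9546

The residual is negative, so the observed y = 25.68 sits below the regression line (the line overestimates it by 2.9546).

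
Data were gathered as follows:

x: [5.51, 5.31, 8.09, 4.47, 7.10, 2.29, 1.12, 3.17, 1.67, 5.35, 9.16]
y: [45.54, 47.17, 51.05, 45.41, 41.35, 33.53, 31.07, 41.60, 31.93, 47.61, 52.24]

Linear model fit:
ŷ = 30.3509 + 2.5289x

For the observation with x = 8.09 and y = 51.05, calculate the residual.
Residual = 0.2403

The residual is the difference between the actual value and the predicted value:

Residual = y - ŷ

Step 1: Calculate predicted value
ŷ = 30.3509 + 2.5289 × 8.09
ŷ = 50.8097

Step 2: Calculate residual
Residual = 51.05 - 50.8097
Residual = 0.2403

The residual is positive, so the observed y = 51.05 sits above the regression line (the line underestimates it by 0.2403).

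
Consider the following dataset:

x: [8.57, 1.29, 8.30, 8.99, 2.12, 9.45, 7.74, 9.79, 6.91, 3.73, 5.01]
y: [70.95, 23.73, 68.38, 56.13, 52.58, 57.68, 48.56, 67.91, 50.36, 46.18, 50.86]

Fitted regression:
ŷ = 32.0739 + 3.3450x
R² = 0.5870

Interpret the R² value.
The model explains 58.70% of the variance in y (R² = 0.5870), leaving 41.30% unexplained; the fit is moderate.

The coefficient of determination R² is the fraction of the total variation in y that the fitted line accounts for.

Here R² = 0.5870:
- Explained: 58.70% of the variation in y
- Unexplained (residual): 100% − 58.70% = 41.30%
- Rule of thumb (below 0.3 weak; 0.3 to below 0.7 moderate; 0.7 and above strong) → moderate

Equivalently, for simple linear regression R² = r², so |r| = √0.5870 ≈ 0.7662.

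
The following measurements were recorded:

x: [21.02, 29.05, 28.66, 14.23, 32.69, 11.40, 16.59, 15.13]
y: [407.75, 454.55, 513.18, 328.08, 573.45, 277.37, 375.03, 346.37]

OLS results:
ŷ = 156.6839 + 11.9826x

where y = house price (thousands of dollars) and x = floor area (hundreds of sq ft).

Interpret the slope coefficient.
An increase of one hundred sq ft in floor area is associated with a 11.9826 thousand dollars increase in predicted house price.

The slope coefficient β₁ = 11.9826 represents the marginal effect of floor area on house price.

Interpretation:
- Floor area up by 1 hundred sq ft → predicted house price increases by 11.9826 thousand dollars
- This is a linear approximation: the same per-unit change is assumed across the whole observed x range
- The slope describes association in these data, not necessarily a causal effect

The intercept β₀ = 156.6839 is the predicted house price when floor area = 0; since the smallest observed x is 11.40, this is an extrapolation and mainly anchors the line.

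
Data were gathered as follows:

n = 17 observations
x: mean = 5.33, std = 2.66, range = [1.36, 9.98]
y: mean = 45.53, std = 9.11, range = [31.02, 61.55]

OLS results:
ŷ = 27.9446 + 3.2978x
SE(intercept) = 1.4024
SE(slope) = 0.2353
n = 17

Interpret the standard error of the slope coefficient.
SE(β̂₁) = 0.2353 is the estimated standard deviation of the slope estimate across repeated samples; relative to β̂₁ = 3.2978 that is 7.1%, a precise estimate.

SE(β̂₁) = s / √Sxx, where s is the residual standard deviation and Sxx = Σ(x − x̄)². It is the yardstick for how far β̂₁ = 3.2978 could plausibly be from the true slope.

Relative precision:
- SE / |β̂₁| = 0.2353 / 3.2978 = 7.1%
- Rule of thumb (under 20%: precise; 20% to under 50%: moderately precise; 50% or more: imprecise) → precise

Link to the t-test: t = β̂₁ / SE(β̂₁) = 3.2978 / 0.2353 = 14.0153, the statistic for H₀: β₁ = 0.

What drives SE(β̂₁): more residual scatter → larger SE; larger n (here n = 17) → smaller SE.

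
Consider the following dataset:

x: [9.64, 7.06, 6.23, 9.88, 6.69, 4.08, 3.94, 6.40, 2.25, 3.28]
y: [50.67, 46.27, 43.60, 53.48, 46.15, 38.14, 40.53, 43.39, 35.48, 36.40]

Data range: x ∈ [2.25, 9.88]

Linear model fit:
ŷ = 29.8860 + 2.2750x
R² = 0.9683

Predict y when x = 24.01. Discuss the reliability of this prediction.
ŷ = 84.5088 (extrapolation — x = 24.01 lies outside [2.25, 9.88], so reliability is low).

Prediction calculation:
ŷ = 29.8860 + 2.2750 × 24.01
ŷ = 84.5088

Reliability:
- Data range: x ∈ [2.25, 9.88]
- Prediction point: x = 24.01 is 14.13 units above the observed range → this is EXTRAPOLATION, not interpolation

Why that matters here:
- The linear relationship may not hold outside the observed range
- There are no observations near this x to validate the fitted line there
- Real relationships often flatten, saturate, or turn nonlinear at extremes

The R² = 0.9683 only validates the fit within [2.25, 9.88]; treat ŷ = 84.5088 with caution.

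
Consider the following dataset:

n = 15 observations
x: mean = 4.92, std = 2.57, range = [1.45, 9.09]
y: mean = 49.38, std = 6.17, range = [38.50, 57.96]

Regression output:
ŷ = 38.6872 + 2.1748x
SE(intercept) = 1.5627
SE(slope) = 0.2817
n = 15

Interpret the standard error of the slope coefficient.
The slope 2.1748 is pinned down to within about ±0.2817 (one SE) by these data — relative uncertainty 13.0%, i.e. precise.

What SE measures:
- The standard error quantifies the sampling variability of the coefficient estimate
- It is the estimated standard deviation of β̂₁ across hypothetical repeated samples of the same size
- Smaller SE → more precise estimate

Relative precision:
- SE / |β̂₁| = 0.2817 / 2.1748 = 13.0%
- Rule of thumb (under 20%: precise; 20% to under 50%: moderately precise; 50% or more: imprecise) → precise

Rough 95% range (±2 SE): 2.1748 ± 0.5634 → (1.6114, 2.7382).

What drives SE(β̂₁): larger n (here n = 15) → smaller SE.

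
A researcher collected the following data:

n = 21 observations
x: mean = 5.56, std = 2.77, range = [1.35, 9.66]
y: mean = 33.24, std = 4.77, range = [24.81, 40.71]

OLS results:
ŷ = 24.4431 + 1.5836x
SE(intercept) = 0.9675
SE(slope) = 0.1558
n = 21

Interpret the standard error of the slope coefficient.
SE(β̂₁) = 0.1558 is the estimated standard deviation of the slope estimate across repeated samples; relative to β̂₁ = 1.5836 that is 9.8%, a precise estimate.

What SE measures:
- The standard error quantifies the sampling variability of the coefficient estimate
- It is the estimated standard deviation of β̂₁ across hypothetical repeated samples of the same size
- Smaller SE → more precise estimate

Relative precision:
- SE / |β̂₁| = 0.1558 / 1.5836 = 9.8%
- Rule of thumb (under 20%: precise; 20% to under 50%: moderately precise; 50% or more: imprecise) → precise

Link to the t-test: t = β̂₁ / SE(β̂₁) = 1.5836 / 0.1558 = 10.1643, the statistic for H₀: β₁ = 0.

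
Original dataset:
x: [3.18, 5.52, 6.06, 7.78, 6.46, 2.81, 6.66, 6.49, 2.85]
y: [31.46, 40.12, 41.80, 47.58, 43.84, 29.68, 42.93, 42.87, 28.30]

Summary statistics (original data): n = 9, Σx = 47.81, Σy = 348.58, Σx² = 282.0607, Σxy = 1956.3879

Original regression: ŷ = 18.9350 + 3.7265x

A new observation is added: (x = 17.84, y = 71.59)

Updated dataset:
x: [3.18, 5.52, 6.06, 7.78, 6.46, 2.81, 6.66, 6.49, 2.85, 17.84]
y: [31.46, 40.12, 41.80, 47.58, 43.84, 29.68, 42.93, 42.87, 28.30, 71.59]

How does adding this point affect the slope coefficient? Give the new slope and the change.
New slope β₁ = 2.8059 versus 3.7265 before: a change of -0.9206 (-24.7%).

The new point has HIGH LEVERAGE: x = 17.84 is far from the original mean x̄ = 47.81/9 ≈ 5.31 (original range [2.81, 7.78]).

Step 1: Update the sums with the new point (n goes from 9 to 10)
Σx  = 47.81 + 17.84 = 65.65
Σy  = 348.58 + 71.59 = 420.17
Σx² = 282.0607 + 17.84² = 282.0607 + 318.2656 = 600.3263
Σxy = 1956.3879 + 17.84×71.59 = 1956.3879 + 1277.1656 = 3233.5535

Step 2: Recompute the slope with b₁ = (nΣxy − ΣxΣy) / (nΣx² − (Σx)²)
Numerator   = 10×3233.5535 − 65.65×420.17 = 32335.5350 − 27584.1605 = 4751.3745
Denominator = 10×600.3263 − 65.65² = 6003.2630 − 4309.9225 = 1693.3405
b₁(new) = 4751.3745 / 1693.3405 = 2.8059

(Same formula on the original sums: (9×1956.3879 − 47.81×348.58) / (9×282.0607 − 47.81²) = 941.8813 / 252.7502 = 3.7265, matching the given fit.)

Step 3: Change in slope
Δβ₁ = 2.8059 − 3.7265 = -0.9206
Relative change = -0.9206 / 3.7265 × 100% = -24.7%
→ the slope decreases when the point is added.

Because the point sits below the extension of the original line at a high-leverage x, it tilts the fit down.
In practice: refit with and without it and report both if conclusions differ; examine leverage (hᵢ) and Cook's distance rather than deleting it automatically.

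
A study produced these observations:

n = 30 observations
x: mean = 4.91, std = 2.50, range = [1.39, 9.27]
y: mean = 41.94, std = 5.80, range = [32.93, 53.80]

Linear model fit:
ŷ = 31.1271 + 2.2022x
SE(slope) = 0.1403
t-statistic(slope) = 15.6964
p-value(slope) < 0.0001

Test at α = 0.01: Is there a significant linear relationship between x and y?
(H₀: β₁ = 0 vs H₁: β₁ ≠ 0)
p-value < 0.0001 < α = 0.01, so we reject H₀. The relationship is significant.

Hypothesis test for the slope coefficient:

H₀: β₁ = 0 (no linear relationship)
H₁: β₁ ≠ 0 (linear relationship exists)

Test statistic: t = β̂₁ / SE(β̂₁) = 2.2022 / 0.1403 = 15.6964

With df = 28, the two-sided p-value for |t| = 15.6964 is <0.0001.

Decision rule: reject H₀ if p-value < α.
p-value < 0.0001 < α = 0.01 → reject H₀.

Conclusion: the linear association between x and y is significant at the 1% level.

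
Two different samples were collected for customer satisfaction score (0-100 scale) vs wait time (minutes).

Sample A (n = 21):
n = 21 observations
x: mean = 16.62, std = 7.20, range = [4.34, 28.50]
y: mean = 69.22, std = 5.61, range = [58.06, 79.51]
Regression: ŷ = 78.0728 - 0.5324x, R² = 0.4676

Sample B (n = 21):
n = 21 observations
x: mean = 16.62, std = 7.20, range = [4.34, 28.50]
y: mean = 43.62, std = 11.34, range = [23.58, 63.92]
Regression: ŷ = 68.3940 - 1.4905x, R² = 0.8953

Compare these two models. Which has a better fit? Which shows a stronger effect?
Model B has the better fit (R² = 0.8953 vs 0.4676). Model B shows the stronger effect (|β₁| = 1.4905 vs 0.5324).

Model Comparison:

Which explains more variance? (R²)
- Model A: R² = 0.4676 → 46.76% of variance in satisfaction score explained
- Model B: R² = 0.8953 → 89.53% of variance in satisfaction score explained
- 0.8953 > 0.4676 → Model B has the better fit

Which has the larger per-minute effect? (|β₁|)
- Model A: β₁ = -0.5324 → predicted satisfaction score falls 0.5324 points per additional minute of wait time
- Model B: β₁ = -1.4905 → predicted satisfaction score falls 1.4905 points per additional minute of wait time
- |-0.5324| < |-1.4905| → Model B shows the stronger marginal effect

Note: R² measures how tightly points cluster around the line; β₁ measures how steep the line is — they answer different questions.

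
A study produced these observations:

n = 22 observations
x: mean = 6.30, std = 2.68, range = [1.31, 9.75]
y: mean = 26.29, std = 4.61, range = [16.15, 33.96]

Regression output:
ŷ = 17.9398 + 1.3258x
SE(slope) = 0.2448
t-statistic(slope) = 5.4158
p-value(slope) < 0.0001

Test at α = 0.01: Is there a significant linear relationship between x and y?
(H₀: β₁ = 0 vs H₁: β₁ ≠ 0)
p-value < 0.0001 < α = 0.01, so we reject H₀. The relationship is significant.

Hypothesis test for the slope coefficient:

H₀: β₁ = 0 (no linear relationship)
H₁: β₁ ≠ 0 (linear relationship exists)

Test statistic: t = β̂₁ / SE(β̂₁) = 1.3258 / 0.2448 = 5.4158

With df = 20, the two-sided p-value for |t| = 5.4158 is <0.0001.

Decision rule: reject H₀ if p-value < α.
p-value < 0.0001 < α = 0.01 → reject H₀.

At α = 0.01 the data do provide convincing evidence of a nonzero slope.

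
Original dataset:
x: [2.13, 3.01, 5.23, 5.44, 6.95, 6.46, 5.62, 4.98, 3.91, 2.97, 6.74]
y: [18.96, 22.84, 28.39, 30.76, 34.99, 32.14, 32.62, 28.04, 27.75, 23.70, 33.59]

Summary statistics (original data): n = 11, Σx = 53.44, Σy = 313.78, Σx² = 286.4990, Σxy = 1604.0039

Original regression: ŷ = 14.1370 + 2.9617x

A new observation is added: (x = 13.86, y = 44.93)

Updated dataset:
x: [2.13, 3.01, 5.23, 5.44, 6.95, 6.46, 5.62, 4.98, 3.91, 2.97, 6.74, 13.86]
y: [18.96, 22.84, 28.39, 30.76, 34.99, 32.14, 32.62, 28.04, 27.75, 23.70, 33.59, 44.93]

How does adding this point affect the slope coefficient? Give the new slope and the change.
The slope changes from 2.9617 to 2.1251 (change of -0.8366, or -28.2%).

The new point has HIGH LEVERAGE: x = 13.86 is far from the original mean x̄ = 53.44/11 ≈ 4.86 (original range [2.13, 6.95]).

Step 1: Update the sums with the new point (n goes from 11 to 12)
Σx  = 53.44 + 13.86 = 67.30
Σy  = 313.78 + 44.93 = 358.71
Σx² = 286.4990 + 13.86² = 286.4990 + 192.0996 = 478.5986
Σxy = 1604.0039 + 13.86×44.93 = 1604.0039 + 622.7298 = 2226.7337

Step 2: Recompute the slope with b₁ = (nΣxy − ΣxΣy) / (nΣx² − (Σx)²)
Numerator   = 12×2226.7337 − 67.30×358.71 = 26720.8044 − 24141.1830 = 2579.6214
Denominator = 12×478.5986 − 67.30² = 5743.1832 − 4529.2900 = 1213.8932
b₁(new) = 2579.6214 / 1213.8932 = 2.1251

(Same formula on the original sums: (11×1604.0039 − 53.44×313.78) / (11×286.4990 − 53.44²) = 875.6397 / 295.6554 = 2.9617, matching the given fit.)

Step 3: Change in slope
Δβ₁ = 2.1251 − 2.9617 = -0.8366
Relative change = -0.8366 / 2.9617 × 100% = -28.2%
→ the slope decreases when the point is added.

Because the point sits below the extension of the original line at a high-leverage x, it tilts the fit down.
In practice: refit with and without it and report both if conclusions differ; investigate whether it comes from the same population as the rest of the sample.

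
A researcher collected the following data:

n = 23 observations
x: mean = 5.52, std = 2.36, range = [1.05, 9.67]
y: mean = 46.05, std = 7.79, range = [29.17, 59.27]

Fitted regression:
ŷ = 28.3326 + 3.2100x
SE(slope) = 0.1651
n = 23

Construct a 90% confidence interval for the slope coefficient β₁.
The 90% CI for β₁ is (2.9259, 3.4941)

Confidence interval for the slope:

The 90% CI for β₁ is: β̂₁ ± t*(α/2, n-2) × SE(β̂₁)

Step 1: Find critical t-value
- Confidence level = 0.9
- Degrees of freedom = n - 2 = 23 - 2 = 21
- t*(α/2, 21) = 1.7207

Step 2: Calculate margin of error
Margin = 1.7207 × 0.1651 = 0.2841

Step 3: Construct interval
CI = 3.2100 ± 0.2841
CI = (2.9259, 3.4941)

Interpretation: intervals built this way capture the true β₁ in 90% of repeated samples; here the plausible range for the per-unit effect of x on y is 2.9259 to 3.4941.
The interval does not include 0, suggesting a significant linear relationship.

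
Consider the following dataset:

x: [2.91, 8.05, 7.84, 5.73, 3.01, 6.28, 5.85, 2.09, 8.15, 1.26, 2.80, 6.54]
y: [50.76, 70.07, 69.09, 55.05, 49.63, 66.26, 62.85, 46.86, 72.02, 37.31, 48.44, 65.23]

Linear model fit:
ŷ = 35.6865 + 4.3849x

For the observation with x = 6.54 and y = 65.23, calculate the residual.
Residual = 0.8663

The residual is the difference between the actual value and the predicted value:

Residual = y - ŷ

Step 1: Calculate predicted value
ŷ = 35.6865 + 4.3849 × 6.54
ŷ = 64.3637

Step 2: Calculate residual
Residual = 65.23 - 64.3637
Residual = 0.8663

Sign check: y > ŷ, so the point is above the line and the fit underestimates here.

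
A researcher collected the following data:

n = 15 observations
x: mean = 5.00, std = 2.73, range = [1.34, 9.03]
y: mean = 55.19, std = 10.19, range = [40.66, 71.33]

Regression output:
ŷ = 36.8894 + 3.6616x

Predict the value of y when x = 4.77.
ŷ = 54.3552

To predict y for x = 4.77, substitute into the regression equation:

ŷ = 36.8894 + 3.6616 × 4.77
ŷ = 36.8894 + 17.4658
ŷ = 54.3552

This is the fitted mean response at that x — an individual observation would come with a wider prediction interval.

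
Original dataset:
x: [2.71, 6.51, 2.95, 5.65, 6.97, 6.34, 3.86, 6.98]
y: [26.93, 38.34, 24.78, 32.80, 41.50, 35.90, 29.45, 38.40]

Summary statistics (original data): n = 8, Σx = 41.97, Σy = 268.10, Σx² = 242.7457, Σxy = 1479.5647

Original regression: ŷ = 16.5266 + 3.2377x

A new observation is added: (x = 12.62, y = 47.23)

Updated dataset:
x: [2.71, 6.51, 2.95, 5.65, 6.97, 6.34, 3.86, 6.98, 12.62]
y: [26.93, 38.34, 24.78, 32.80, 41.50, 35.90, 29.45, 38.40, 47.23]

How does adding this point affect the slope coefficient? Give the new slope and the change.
Adding the point moves β₁ from 3.2377 to 2.2987, i.e. it decreases by 0.9390 (-29.0%).

The new point has HIGH LEVERAGE: x = 12.62 is far from the original mean x̄ = 41.97/8 ≈ 5.25 (original range [2.71, 6.98]).

Step 1: Update the sums with the new point (n goes from 8 to 9)
Σx  = 41.97 + 12.62 = 54.59
Σy  = 268.10 + 47.23 = 315.33
Σx² = 242.7457 + 12.62² = 242.7457 + 159.2644 = 402.0101
Σxy = 1479.5647 + 12.62×47.23 = 1479.5647 + 596.0426 = 2075.6073

Step 2: Recompute the slope with b₁ = (nΣxy − ΣxΣy) / (nΣx² − (Σx)²)
Numerator   = 9×2075.6073 − 54.59×315.33 = 18680.4657 − 17213.8647 = 1466.6010
Denominator = 9×402.0101 − 54.59² = 3618.0909 − 2980.0681 = 638.0228
b₁(new) = 1466.6010 / 638.0228 = 2.2987

(Same formula on the original sums: (8×1479.5647 − 41.97×268.10) / (8×242.7457 − 41.97²) = 584.3606 / 180.4847 = 3.2377, matching the given fit.)

Step 3: Change in slope
Δβ₁ = 2.2987 − 3.2377 = -0.9390
Relative change = -0.9390 / 3.2377 × 100% = -29.0%
→ the slope decreases when the point is added.

Because the point sits below the extension of the original line at a high-leverage x, it tilts the fit down.
In practice: investigate whether it comes from the same population as the rest of the sample; check such a point for data-entry or measurement error.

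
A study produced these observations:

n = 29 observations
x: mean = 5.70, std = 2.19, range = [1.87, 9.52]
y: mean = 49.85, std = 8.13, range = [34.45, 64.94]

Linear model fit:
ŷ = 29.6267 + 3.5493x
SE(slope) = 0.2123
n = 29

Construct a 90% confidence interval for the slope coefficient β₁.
The 90% CI for β₁ is (3.1877, 3.9109)

Confidence interval for the slope:

The 90% CI for β₁ is: β̂₁ ± t*(α/2, n-2) × SE(β̂₁)

Step 1: Find critical t-value
- Confidence level = 0.9
- Degrees of freedom = n - 2 = 29 - 2 = 27
- t*(α/2, 27) = 1.7033

Step 2: Calculate margin of error
Margin = 1.7033 × 0.2123 = 0.3616

Step 3: Construct interval
CI = 3.5493 ± 0.3616
CI = (3.1877, 3.9109)

Interpretation: We are 90% confident that the true slope β₁ lies between 3.1877 and 3.9109.
Both endpoints are positive, so the data support a genuinely positive slope at this confidence level.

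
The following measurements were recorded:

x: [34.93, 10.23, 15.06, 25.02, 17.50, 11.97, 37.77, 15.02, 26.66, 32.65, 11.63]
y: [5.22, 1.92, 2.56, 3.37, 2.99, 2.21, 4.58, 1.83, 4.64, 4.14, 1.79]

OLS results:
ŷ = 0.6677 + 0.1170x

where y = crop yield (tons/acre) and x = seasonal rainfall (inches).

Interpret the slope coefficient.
For each additional inch of rainfall, predicted crop yield increases by approximately 0.1170 tons/acre.

The slope coefficient β₁ = 0.1170 represents the marginal effect of rainfall on crop yield.

Interpretation:
- Rainfall up by 1 inch → predicted crop yield increases by 0.1170 tons/acre
- The effect is assumed constant over the observed range of x (linearity)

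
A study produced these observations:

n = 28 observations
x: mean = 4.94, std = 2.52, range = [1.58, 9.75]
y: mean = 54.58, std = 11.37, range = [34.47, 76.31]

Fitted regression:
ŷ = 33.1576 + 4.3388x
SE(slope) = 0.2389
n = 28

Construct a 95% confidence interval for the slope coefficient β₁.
The 95% CI for β₁ is (3.8477, 4.8299)

Confidence interval for the slope:

The 95% CI for β₁ is: β̂₁ ± t*(α/2, n-2) × SE(β̂₁)

Step 1: Find critical t-value
- Confidence level = 0.95
- Degrees of freedom = n - 2 = 28 - 2 = 26
- t*(α/2, 26) = 2.0555

Step 2: Calculate margin of error
Margin = 2.0555 × 0.2389 = 0.4911

Step 3: Construct interval
CI = 4.3388 ± 0.4911
CI = (3.8477, 4.8299)

Interpretation: each one-unit increase in x is associated with a change in mean y of between 3.8477 and 4.8299, with 95% confidence.
Since 0 is outside the interval, a two-sided test at α = 0.05 would reject H₀: β₁ = 0.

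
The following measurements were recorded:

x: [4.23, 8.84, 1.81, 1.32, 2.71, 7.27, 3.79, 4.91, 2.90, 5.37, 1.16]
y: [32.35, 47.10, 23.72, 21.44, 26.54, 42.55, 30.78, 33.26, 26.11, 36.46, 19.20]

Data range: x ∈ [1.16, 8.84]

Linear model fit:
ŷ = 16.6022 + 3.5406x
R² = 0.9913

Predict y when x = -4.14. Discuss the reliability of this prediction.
The equation gives ŷ = 1.9441; however x = -4.14 is 5.30 units below the observed range, so this extrapolated value should not be trusted.

Prediction calculation:
ŷ = 16.6022 + 3.5406 × (-4.14)
ŷ = 1.9441

Reliability:
- Data range: x ∈ [1.16, 8.84]
- Prediction point: x = -4.14 is 5.30 units below the observed range → this is EXTRAPOLATION, not interpolation

Why that matters here:
- The standard error of prediction grows with (x − x̄)², and x = -4.14 is far from x̄ = 4.03
- There are no observations near this x to validate the fitted line there
- The linear relationship may not hold outside the observed range

A defensible statement: 'if the linear trend continued to x = -4.14, y would be about 1.9441' — the premise is untested.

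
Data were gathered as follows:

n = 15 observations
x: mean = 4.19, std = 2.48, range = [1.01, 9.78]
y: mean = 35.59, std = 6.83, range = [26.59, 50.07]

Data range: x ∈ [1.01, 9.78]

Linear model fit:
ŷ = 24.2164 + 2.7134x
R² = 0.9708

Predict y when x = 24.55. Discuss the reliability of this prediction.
ŷ = 90.8304 (extrapolation — x = 24.55 lies outside [1.01, 9.78], so reliability is low).

Prediction calculation:
ŷ = 24.2164 + 2.7134 × 24.55
ŷ = 90.8304

Reliability:
- Data range: x ∈ [1.01, 9.78]
- Prediction point: x = 24.55 is 14.77 units above the observed range → this is EXTRAPOLATION, not interpolation

Why that matters here:
- R² describes fit only over the sampled x values; it says nothing about behaviour beyond them
- The linear relationship may not hold outside the observed range

The R² = 0.9708 only validates the fit within [1.01, 9.78]; treat ŷ = 90.8304 with caution.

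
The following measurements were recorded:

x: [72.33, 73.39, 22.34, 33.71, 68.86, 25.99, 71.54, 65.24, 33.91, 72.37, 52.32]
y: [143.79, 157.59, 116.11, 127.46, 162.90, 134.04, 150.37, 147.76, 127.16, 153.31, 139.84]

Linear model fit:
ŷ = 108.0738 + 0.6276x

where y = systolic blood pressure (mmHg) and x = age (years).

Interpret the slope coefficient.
On average, blood pressure is about 0.6276 mmHg higher for every extra year of age.

The slope coefficient β₁ = 0.6276 represents the marginal effect of age on blood pressure.

Interpretation:
- Age up by 1 year → predicted blood pressure increases by 0.6276 mmHg
- This is a linear approximation: the same per-unit change is assumed across the whole observed x range

(β₀ = 108.0738 is the fitted value at x = 0 and is not part of the slope interpretation.)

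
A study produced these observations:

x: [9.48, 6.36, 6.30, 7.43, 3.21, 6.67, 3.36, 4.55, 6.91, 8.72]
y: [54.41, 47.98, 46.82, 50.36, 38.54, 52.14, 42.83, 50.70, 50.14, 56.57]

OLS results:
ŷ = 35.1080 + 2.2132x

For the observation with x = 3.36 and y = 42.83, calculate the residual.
Residual = 0.2856

The residual is the difference between the actual value and the predicted value:

Residual = y - ŷ

Step 1: Calculate predicted value
ŷ = 35.1080 + 2.2132 × 3.36
ŷ = 42.5444

Step 2: Calculate residual
Residual = 42.83 - 42.5444
Residual = 0.2856

Sign check: y > ŷ, so the point is above the line and the fit underestimates here.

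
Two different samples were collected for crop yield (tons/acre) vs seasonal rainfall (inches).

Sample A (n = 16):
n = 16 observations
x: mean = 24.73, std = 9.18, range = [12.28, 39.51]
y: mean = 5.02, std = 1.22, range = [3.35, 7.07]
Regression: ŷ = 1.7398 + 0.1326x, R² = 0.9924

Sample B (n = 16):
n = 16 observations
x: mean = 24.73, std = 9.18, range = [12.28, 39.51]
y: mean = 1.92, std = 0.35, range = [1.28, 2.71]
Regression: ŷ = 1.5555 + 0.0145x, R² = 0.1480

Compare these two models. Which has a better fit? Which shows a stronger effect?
Model A has the better fit (R² = 0.9924 vs 0.1480). Model A shows the stronger effect (|β₁| = 0.1326 vs 0.0145).

Model Comparison:

Which explains more variance? (R²)
- Model A: R² = 0.9924 → 99.24% of variance in crop yield explained
- Model B: R² = 0.1480 → 14.80% of variance in crop yield explained
- 0.9924 > 0.1480 → Model A has the better fit

Which has the larger per-inch effect? (|β₁|)
- Model A: β₁ = 0.1326 → predicted crop yield rises 0.1326 tons/acre per additional inch of rainfall
- Model B: β₁ = 0.0145 → predicted crop yield rises 0.0145 tons/acre per additional inch of rainfall
- |0.1326| > |0.0145| → Model A shows the stronger marginal effect

Note: The two samples could reflect different populations, time periods, or measurement quality.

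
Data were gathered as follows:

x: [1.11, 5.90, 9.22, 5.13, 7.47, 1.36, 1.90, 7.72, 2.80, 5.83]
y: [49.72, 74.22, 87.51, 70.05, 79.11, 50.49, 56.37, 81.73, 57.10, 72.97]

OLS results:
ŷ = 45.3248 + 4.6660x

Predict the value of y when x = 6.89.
ŷ = 77.4735

Plug x = 6.89 into the fitted line:

ŷ = 45.3248 + 4.6660 × 6.89
ŷ = 45.3248 + 32.1487
ŷ = 77.4735

This is the fitted mean response at that x — an individual observation would come with a wider prediction interval.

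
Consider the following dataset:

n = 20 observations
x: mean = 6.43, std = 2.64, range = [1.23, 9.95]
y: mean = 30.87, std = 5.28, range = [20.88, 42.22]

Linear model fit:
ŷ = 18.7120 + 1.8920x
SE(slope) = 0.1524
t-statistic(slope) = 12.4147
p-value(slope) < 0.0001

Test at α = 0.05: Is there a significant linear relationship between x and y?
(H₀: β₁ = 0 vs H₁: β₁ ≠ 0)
p-value < 0.0001 < α = 0.05, so we reject H₀. The relationship is significant.

Hypothesis test for the slope coefficient:

H₀: β₁ = 0 (no linear relationship)
H₁: β₁ ≠ 0 (linear relationship exists)

Test statistic: t = β̂₁ / SE(β̂₁) = 1.8920 / 0.1524 = 12.4147

p < 0.0001: how often a slope estimate this far from 0 (in SE units) would arise by chance if β₁ were truly 0.

Decision rule: reject H₀ if p-value < α.
p-value < 0.0001 < α = 0.05 → reject H₀.

There is sufficient evidence at the 5% significance level to conclude that a linear relationship exists between x and y.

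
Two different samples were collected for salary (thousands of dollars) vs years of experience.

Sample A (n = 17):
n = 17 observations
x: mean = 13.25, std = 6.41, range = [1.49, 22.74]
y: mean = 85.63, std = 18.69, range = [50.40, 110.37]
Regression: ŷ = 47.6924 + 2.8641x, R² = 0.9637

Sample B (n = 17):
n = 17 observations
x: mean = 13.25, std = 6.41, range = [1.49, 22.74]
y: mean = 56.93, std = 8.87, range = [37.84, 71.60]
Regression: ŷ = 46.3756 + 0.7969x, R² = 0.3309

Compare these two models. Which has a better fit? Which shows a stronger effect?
Model A has the better fit (R² = 0.9637 vs 0.3309). Model A shows the stronger effect (|β₁| = 2.8641 vs 0.7969).

Model Comparison:

Fit — compare R²:
- Model A: R² = 0.9637 → 96.37% of variance in salary explained
- Model B: R² = 0.3309 → 33.09% of variance in salary explained
- 0.9637 > 0.3309 → Model A has the better fit

Which has the larger per-year effect? (|β₁|)
- Model A: β₁ = 2.8641 → predicted salary rises 2.8641 thousand dollars per additional year of experience
- Model B: β₁ = 0.7969 → predicted salary rises 0.7969 thousand dollars per additional year of experience
- |2.8641| > |0.7969| → Model A shows the stronger marginal effect

Notes:
- A better fit (higher R²) doesn't necessarily mean a more important relationship.
- The two samples could reflect different populations, time periods, or measurement quality.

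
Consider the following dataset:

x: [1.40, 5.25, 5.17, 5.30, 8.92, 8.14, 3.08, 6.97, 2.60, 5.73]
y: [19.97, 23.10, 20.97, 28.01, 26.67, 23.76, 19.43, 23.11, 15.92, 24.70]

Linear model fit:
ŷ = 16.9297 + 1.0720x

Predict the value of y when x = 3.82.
ŷ = 21.0247

Plug x = 3.82 into the fitted line:

ŷ = 16.9297 + 1.0720 × 3.82
ŷ = 16.9297 + 4.0950
ŷ = 21.0247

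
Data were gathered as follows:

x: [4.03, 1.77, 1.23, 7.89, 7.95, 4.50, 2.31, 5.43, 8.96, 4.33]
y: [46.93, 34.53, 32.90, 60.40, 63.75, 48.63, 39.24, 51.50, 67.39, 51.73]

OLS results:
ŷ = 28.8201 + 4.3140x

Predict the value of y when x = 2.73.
ŷ = 40.5973

Plug x = 2.73 into the fitted line:

ŷ = 28.8201 + 4.3140 × 2.73
ŷ = 28.8201 + 11.7772
ŷ = 40.5973

This is a point prediction; actual observations scatter around it by roughly the residual standard deviation.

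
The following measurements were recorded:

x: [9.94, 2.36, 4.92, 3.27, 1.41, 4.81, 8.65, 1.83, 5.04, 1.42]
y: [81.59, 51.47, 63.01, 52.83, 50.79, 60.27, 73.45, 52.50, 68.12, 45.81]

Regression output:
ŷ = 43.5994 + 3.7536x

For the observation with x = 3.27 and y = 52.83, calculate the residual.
Residual = -3.0437

The residual is the difference between the actual value and the predicted value:

Residual = y - ŷ

Step 1: Calculate predicted value
ŷ = 43.5994 + 3.7536 × 3.27
ŷ = 55.8737

Step 2: Calculate residual
Residual = 52.83 - 55.8737
Residual = -3.0437

Interpretation: the model overestimates the actual value by 3.0437 at this point (negative residual → observation lies below the fitted line).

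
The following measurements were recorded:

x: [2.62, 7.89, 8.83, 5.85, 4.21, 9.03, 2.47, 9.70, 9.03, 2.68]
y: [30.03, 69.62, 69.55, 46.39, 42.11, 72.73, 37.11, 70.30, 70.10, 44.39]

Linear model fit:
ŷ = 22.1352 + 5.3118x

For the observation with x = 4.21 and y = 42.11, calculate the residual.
Residual = -2.3879

The residual is the difference between the actual value and the predicted value:

Residual = y - ŷ

Step 1: Calculate predicted value
ŷ = 22.1352 + 5.3118 × 4.21
ŷ = 44.4979

Step 2: Calculate residual
Residual = 42.11 - 44.4979
Residual = -2.3879

Sign check: y < ŷ, so the point is below the line and the fit overestimates here.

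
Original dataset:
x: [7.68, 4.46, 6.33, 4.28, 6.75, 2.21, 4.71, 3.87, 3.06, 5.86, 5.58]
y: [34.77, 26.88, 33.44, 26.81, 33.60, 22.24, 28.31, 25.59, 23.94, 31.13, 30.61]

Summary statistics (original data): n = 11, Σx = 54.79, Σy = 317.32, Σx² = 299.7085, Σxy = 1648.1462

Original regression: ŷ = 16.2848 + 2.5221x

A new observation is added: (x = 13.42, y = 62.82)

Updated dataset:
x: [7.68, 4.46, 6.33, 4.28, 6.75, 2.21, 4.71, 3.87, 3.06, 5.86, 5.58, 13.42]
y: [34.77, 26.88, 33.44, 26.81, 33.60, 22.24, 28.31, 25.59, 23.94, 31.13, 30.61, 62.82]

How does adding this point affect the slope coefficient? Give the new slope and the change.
New slope β₁ = 3.5880 versus 2.5221 before: a change of +1.0659 (+42.3%).

x = 13.42 lies well outside the original x-range [2.21, 7.68] (x̄ ≈ 4.98), so this observation has high leverage and can move the slope substantially.

Step 1: Update the sums with the new point (n goes from 11 to 12)
Σx  = 54.79 + 13.42 = 68.21
Σy  = 317.32 + 62.82 = 380.14
Σx² = 299.7085 + 13.42² = 299.7085 + 180.0964 = 479.8049
Σxy = 1648.1462 + 13.42×62.82 = 1648.1462 + 843.0444 = 2491.1906

Step 2: Recompute the slope with b₁ = (nΣxy − ΣxΣy) / (nΣx² − (Σx)²)
Numerator   = 12×2491.1906 − 68.21×380.14 = 29894.2872 − 25929.3494 = 3964.9378
Denominator = 12×479.8049 − 68.21² = 5757.6588 − 4652.6041 = 1105.0547
b₁(new) = 3964.9378 / 1105.0547 = 3.5880

(Same formula on the original sums: (11×1648.1462 − 54.79×317.32) / (11×299.7085 − 54.79²) = 743.6454 / 294.8494 = 2.5221, matching the given fit.)

Step 3: Change in slope
Δβ₁ = 3.5880 − 2.5221 = +1.0659
Relative change = +1.0659 / 2.5221 × 100% = +42.3%
→ the slope increases when the point is added.

Because the point sits above the extension of the original line at a high-leverage x, it tilts the fit up.
In practice: check such a point for data-entry or measurement error; refit with and without it and report both if conclusions differ.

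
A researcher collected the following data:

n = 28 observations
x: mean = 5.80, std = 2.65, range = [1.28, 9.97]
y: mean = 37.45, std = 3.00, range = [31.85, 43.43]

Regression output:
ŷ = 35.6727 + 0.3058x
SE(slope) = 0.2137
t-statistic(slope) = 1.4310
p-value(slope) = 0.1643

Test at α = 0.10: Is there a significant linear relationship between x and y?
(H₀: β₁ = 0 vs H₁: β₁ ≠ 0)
p-value = 0.1643 ≥ α = 0.10, so we fail to reject H₀. The relationship is not significant.

Hypothesis test for the slope coefficient:

H₀: β₁ = 0 (no linear relationship)
H₁: β₁ ≠ 0 (linear relationship exists)

Test statistic: t = β̂₁ / SE(β̂₁) = 0.3058 / 0.2137 = 1.4310

The p-value (0.1643) is the probability, under H₀, of a t-statistic at least as extreme as |t| = 1.4310 (two-sided, df = n − 2 = 26).

Decision rule: reject H₀ if p-value < α.
p-value = 0.1643 ≥ α = 0.10 → fail to reject H₀.

Conclusion: the linear association between x and y is not significant at the 10% level.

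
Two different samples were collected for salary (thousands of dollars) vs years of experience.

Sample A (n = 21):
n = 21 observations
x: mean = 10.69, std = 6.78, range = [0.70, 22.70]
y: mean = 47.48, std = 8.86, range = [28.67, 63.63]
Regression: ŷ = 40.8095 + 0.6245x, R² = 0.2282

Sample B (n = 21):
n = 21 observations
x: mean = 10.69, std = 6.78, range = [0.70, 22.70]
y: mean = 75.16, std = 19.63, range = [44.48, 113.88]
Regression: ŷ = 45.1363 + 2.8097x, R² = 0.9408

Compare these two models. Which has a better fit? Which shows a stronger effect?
Model B has the better fit (R² = 0.9408 vs 0.2282). Model B shows the stronger effect (|β₁| = 2.8097 vs 0.6245).

Model Comparison:

Which explains more variance? (R²)
- Model A: R² = 0.2282 → 22.82% of variance in salary explained
- Model B: R² = 0.9408 → 94.08% of variance in salary explained
- 0.9408 > 0.2282 → Model B has the better fit

Strength of effect — compare |β₁|:
- Model A: β₁ = 0.6245 → predicted salary rises 0.6245 thousand dollars per additional year of experience
- Model B: β₁ = 2.8097 → predicted salary rises 2.8097 thousand dollars per additional year of experience
- |0.6245| < |2.8097| → Model B shows the stronger marginal effect

Notes:
- R² measures how tightly points cluster around the line; β₁ measures how steep the line is — they answer different questions.
- A better fit (higher R²) doesn't necessarily mean a more important relationship.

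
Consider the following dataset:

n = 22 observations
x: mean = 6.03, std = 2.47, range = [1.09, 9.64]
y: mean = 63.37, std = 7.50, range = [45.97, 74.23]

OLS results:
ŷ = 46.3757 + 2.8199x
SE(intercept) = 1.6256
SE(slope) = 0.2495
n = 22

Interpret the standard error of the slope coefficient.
The slope 2.8199 is pinned down to within about ±0.2495 (one SE) by these data — relative uncertainty 8.8%, i.e. precise.

SE(β̂₁) = s / √Sxx, where s is the residual standard deviation and Sxx = Σ(x − x̄)². It is the yardstick for how far β̂₁ = 2.8199 could plausibly be from the true slope.

Relative precision:
- SE / |β̂₁| = 0.2495 / 2.8199 = 8.8%
- Rule of thumb (under 20%: precise; 20% to under 50%: moderately precise; 50% or more: imprecise) → precise

Rough 95% range (±2 SE): 2.8199 ± 0.4990 → (2.3209, 3.3189).

What drives SE(β̂₁): more residual scatter → larger SE; wider spread of x values → smaller SE.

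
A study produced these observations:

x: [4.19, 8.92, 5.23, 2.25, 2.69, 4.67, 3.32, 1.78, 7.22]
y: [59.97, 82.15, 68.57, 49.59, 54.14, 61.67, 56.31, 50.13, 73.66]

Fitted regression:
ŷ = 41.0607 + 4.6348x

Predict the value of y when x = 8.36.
ŷ = 79.8076

To predict y for x = 8.36, substitute into the regression equation:

ŷ = 41.0607 + 4.6348 × 8.36
ŷ = 41.0607 + 38.7469
ŷ = 79.8076

This is the fitted mean response at that x — an individual observation would come with a wider prediction interval.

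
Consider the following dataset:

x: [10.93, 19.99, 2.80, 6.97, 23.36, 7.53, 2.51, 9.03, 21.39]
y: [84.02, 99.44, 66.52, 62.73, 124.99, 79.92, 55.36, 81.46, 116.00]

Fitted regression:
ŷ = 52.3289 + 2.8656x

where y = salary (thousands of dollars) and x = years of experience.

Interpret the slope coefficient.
An increase of one year in experience is associated with a 2.8656 thousand dollars increase in predicted salary.

The slope β₁ = 2.8656 gives the rate at which the fitted salary changes with experience.

Interpretation:
- Experience up by 1 year → predicted salary increases by 2.8656 thousand dollars
- The effect is assumed constant over the observed range of x (linearity)

The intercept β₀ = 52.3289 is the predicted salary when experience = 0; since the smallest observed x is 2.51, this is an extrapolation and mainly anchors the line.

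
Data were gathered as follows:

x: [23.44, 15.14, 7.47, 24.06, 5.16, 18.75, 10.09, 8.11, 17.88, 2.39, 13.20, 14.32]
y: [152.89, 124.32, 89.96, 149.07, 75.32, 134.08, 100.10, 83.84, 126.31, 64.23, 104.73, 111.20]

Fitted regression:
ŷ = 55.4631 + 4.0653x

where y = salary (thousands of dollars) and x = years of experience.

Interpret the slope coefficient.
On average, salary is about 4.0653 thousand dollars higher for every extra year of experience.

The slope coefficient β₁ = 4.0653 represents the marginal effect of experience on salary.

Interpretation:
- Experience up by 1 year → predicted salary increases by 4.0653 thousand dollars
- The effect is assumed constant over the observed range of x (linearity)

(β₀ = 55.4631 is the fitted value at x = 0 and is not part of the slope interpretation.)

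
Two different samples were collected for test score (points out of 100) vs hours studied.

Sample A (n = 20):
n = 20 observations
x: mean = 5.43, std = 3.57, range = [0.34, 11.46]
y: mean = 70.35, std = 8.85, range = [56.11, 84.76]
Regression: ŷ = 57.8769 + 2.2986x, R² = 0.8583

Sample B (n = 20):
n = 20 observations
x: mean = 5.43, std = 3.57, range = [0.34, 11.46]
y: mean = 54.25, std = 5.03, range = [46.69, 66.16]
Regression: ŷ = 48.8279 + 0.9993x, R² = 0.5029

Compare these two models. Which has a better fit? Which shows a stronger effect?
Model A has the better fit (R² = 0.8583 vs 0.5029). Model A shows the stronger effect (|β₁| = 2.2986 vs 0.9993).

Model Comparison:

Which explains more variance? (R²)
- Model A: R² = 0.8583 → 85.83% of variance in test score explained
- Model B: R² = 0.5029 → 50.29% of variance in test score explained
- 0.8583 > 0.5029 → Model A has the better fit

Strength of effect — compare |β₁|:
- Model A: β₁ = 2.2986 → predicted test score rises 2.2986 points per additional hour of study time
- Model B: β₁ = 0.9993 → predicted test score rises 0.9993 points per additional hour of study time
- |2.2986| > |0.9993| → Model A shows the stronger marginal effect

Note: R² measures how tightly points cluster around the line; β₁ measures how steep the line is — they answer different questions.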